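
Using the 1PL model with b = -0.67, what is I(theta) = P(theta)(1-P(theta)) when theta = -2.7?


P = 1/(1+exp(-(-2.7--0.67))) = 0.1161
I = P*(1-P) = 0.1161 * 0.8839
I = 0.1026

0.1026


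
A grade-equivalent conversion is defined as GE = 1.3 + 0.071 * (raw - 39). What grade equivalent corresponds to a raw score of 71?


raw - median = 71 - 39 = 32
slope * diff = 0.071 * 32 = 2.272
GE = 1.3 + 2.272
GE = 3.572

3.572


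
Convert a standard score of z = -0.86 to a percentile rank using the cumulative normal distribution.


CDF(z) = 0.5 * (1 + erf(z/sqrt(2)))
erf(-0.6081) = -0.6102
CDF = 0.1949
Percentile rank = 0.1949 * 100 = 19.49

19.49


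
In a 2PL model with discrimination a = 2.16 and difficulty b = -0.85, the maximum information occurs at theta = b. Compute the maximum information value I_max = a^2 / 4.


For 2PL, max info at theta = b = -0.85
I_max = a^2 / 4 = 2.16^2 / 4
= 4.6656 / 4
I_max = 1.1664

1.1664


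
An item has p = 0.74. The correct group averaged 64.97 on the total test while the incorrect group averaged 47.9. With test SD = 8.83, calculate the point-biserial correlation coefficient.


q = 1 - p = 0.26
rpb = ((M1 - M0) / SD) * sqrt(p * q)
rpb = ((64.97 - 47.9) / 8.83) * sqrt(0.74 * 0.26)
rpb = 0.848

0.848


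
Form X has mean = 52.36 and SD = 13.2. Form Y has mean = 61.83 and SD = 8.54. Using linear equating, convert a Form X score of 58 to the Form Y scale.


slope = SD_Y / SD_X = 8.54 / 13.2 ~ 0.647
intercept = mean_Y - slope * mean_X = 61.83 - (8.54 / 13.2) * 52.36 ~ 27.9547
Y = slope * X + intercept. To avoid rounding drift from the rounded slope/intercept, evaluate the equivalent form Y = mean_Y + SD_Y * (X - mean_X) / SD_X at full precision:
Y = 61.83 + 8.54 * (58 - 52.36) / 13.2
Y = 61.83 + 8.54 * 5.64 / 13.2
Y = 61.83 + 48.1656 / 13.2
Y = 61.83 + 3.6489
Y = 65.4789

65.4789


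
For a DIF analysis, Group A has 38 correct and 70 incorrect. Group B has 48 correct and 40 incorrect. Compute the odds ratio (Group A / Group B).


Odds_A = 38/70 = 0.5429
Odds_B = 48/40 = 1.2
OR = Odds_A / Odds_B = 0.5429 / 1.2
Exactly, OR = (38 * 40) / (70 * 48) = 1520 / 3360
OR = 0.4524

0.4524


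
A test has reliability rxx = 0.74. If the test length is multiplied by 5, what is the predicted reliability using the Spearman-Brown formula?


r_new = (n * rxx) / (1 + (n-1) * rxx)
r_new = (5 * 0.74) / (1 + 4 * 0.74)
r_new = 3.7 / 3.96
r_new = 0.9343

0.9343


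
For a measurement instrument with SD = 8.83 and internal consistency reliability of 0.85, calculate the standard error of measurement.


SEM = SD * sqrt(1 - rxx)
SEM = 8.83 * sqrt(1 - 0.85)
SEM = 8.83 * sqrt(0.15) = 8.83 * 0.387298
SEM = 3.4198

3.4198


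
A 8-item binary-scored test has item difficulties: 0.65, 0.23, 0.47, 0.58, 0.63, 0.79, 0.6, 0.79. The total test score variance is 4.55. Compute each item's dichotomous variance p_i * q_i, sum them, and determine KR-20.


For each item, compute p_i * q_i:
  Item 1: 0.65 * 0.35 = 0.2275
  Item 2: 0.23 * 0.77 = 0.1771
  Item 3: 0.47 * 0.53 = 0.2491
  Item 4: 0.58 * 0.42 = 0.2436
  Item 5: 0.63 * 0.37 = 0.2331
  Item 6: 0.79 * 0.21 = 0.1659
  Item 7: 0.6 * 0.4 = 0.24
  Item 8: 0.79 * 0.21 = 0.1659
Sum(p_i * q_i) = 0.2275 + 0.1771 + 0.2491 + 0.2436 + 0.2331 + 0.1659 + 0.24 + 0.1659 = 1.7022
KR-20 = (k/(k-1)) * (1 - Sum(p_i*q_i) / Var_total)
= (8/7) * (1 - 1.7022/4.55)
= 1.1429 * 0.6259
KR-20 = 0.7153

0.7153


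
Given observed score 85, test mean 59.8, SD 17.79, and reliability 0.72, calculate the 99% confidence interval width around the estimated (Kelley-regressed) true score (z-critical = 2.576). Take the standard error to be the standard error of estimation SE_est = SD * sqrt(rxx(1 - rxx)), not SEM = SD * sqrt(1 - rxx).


True score estimate = 0.72*85 + 0.28*59.8 = 77.944
SE_est = SD * sqrt(rxx * (1 - rxx)) = 17.79 * sqrt(0.72 * 0.28) = 17.79 * sqrt(0.2016) = 7.98769
CI = T_est +/- z * SE_est, so width = 2 * z * SE_est = 2 * 2.576 * 7.98769
Width = 41.1526

41.1526


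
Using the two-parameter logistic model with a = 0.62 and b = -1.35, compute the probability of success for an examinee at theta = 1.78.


a*(theta - b) = 0.62 * (1.78 - -1.35) = 1.9406
exp(-1.9406) = 0.1436
P = 1 / (1 + 0.1436)
P = 0.8744

0.8744


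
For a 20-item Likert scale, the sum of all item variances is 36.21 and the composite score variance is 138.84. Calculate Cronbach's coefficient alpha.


alpha = (k/(k-1)) * (1 - sum(si^2)/s_total^2)
= (20/19) * (1 - 36.21/138.84)
alpha = 0.7781

0.7781


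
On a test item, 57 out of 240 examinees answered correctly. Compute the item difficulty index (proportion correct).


Item difficulty p = number correct / total examinees
p = 57 / 240
p = 0.2375

0.2375


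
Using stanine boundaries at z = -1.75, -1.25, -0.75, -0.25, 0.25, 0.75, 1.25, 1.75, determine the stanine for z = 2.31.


Stanine boundaries: [-1.75, -1.25, -0.75, -0.25, 0.25, 0.75, 1.25, 1.75]
z = 2.31
Check each boundary:
  z >= -1.75 -> could be stanine 2
  z >= -1.25 -> could be stanine 3
  z >= -0.75 -> could be stanine 4
  z >= -0.25 -> could be stanine 5
  z >= 0.25 -> could be stanine 6
  z >= 0.75 -> could be stanine 7
  z >= 1.25 -> could be stanine 8
  z >= 1.75 -> could be stanine 9
Highest qualifying boundary gives stanine = 9

9


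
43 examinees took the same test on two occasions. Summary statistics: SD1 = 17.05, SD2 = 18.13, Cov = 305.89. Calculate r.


r = cov(X,Y) / (SD_X * SD_Y)
r = 305.89 / (17.05 * 18.13)
r = 305.89 / 309.1165
r = 0.9896

0.9896


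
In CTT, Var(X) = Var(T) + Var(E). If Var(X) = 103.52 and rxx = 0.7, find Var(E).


var_true = rxx * var_obs = 0.7 * 103.52 = 72.464
var_error = var_obs - var_true
var_error = 103.52 - 72.464
var_error = 31.056

31.056


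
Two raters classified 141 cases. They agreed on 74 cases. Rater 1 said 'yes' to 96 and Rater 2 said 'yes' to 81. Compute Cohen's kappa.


P_o = 74/141 = 0.524823
P_e = (96*81 + 45*60) / 19881 = 0.526935
kappa = (P_o - P_e) / (1 - P_e)
kappa = (0.524823 - 0.526935) / (1 - 0.526935)
kappa = -0.0045

-0.0045


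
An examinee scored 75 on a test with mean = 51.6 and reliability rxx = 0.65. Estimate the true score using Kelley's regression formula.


T_est = rxx * X + (1 - rxx) * mean
T_est = 0.65 * 75 + 0.35 * 51.6
T_est = 48.75 + 18.06
T_est = 66.81

66.81


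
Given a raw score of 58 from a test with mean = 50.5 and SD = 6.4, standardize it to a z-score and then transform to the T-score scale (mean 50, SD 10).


z = (X - mean) / SD = (58 - 50.5) / 6.4
z = 7.5 / 6.4
z = 1.1719
T-score = T = 50 + 10z
Carry z at full precision (z = 7.5 / 6.4) into the conversion:
T-score = 50 + 10 * (7.5 / 6.4) = 50 + 75 / 6.4
T-score = 50 + 11.7188
T-score = 61.7188

61.7188


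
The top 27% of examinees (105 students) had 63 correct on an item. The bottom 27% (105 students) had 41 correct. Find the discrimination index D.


p_upper = 63/105 = 0.6
p_lower = 41/105 = 0.3905
D = 0.6 - 0.3905 = 0.2095

0.2095


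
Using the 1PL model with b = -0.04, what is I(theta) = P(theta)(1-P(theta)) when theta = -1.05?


P = 1/(1+exp(-(-1.05--0.04))) = 0.267
I = P*(1-P) = 0.267 * 0.733
I = 0.1957

0.1957


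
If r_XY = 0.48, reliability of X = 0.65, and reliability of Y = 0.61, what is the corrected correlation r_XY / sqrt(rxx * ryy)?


r_corrected = rxy / sqrt(rxx * ryy)
= 0.48 / sqrt(0.65 * 0.61)
= 0.48 / sqrt(0.3965)
= 0.48 / 0.629682
r_corrected = 0.7623

0.7623


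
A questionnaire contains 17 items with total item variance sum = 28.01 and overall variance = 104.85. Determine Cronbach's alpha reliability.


alpha = (k/(k-1)) * (1 - sum(si^2)/s_total^2)
= (17/16) * (1 - 28.01/104.85)
alpha = 0.7787

0.7787


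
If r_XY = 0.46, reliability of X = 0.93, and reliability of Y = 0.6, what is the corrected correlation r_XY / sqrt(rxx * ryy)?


r_corrected = rxy / sqrt(rxx * ryy)
= 0.46 / sqrt(0.93 * 0.6)
= 0.46 / sqrt(0.558)
= 0.46 / 0.746994
r_corrected = 0.6158

0.6158


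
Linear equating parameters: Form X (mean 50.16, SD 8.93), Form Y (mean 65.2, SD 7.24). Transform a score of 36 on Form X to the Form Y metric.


slope = SD_Y / SD_X = 7.24 / 8.93 ~ 0.8108
intercept = mean_Y - slope * mean_X = 65.2 - (7.24 / 8.93) * 50.16 ~ 24.5328
Y = slope * X + intercept. To avoid rounding drift from the rounded slope/intercept, evaluate the equivalent form Y = mean_Y + SD_Y * (X - mean_X) / SD_X at full precision:
Y = 65.2 + 7.24 * (36 - 50.16) / 8.93
Y = 65.2 - 7.24 * 14.16 / 8.93
Y = 65.2 - 102.5184 / 8.93
Y = 65.2 - 11.4802
Y = 53.7198

53.7198


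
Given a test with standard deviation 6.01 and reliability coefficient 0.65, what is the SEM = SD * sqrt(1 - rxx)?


SEM = SD * sqrt(1 - rxx)
SEM = 6.01 * sqrt(1 - 0.65)
SEM = 6.01 * sqrt(0.35) = 6.01 * 0.591608
SEM = 3.5556

3.5556


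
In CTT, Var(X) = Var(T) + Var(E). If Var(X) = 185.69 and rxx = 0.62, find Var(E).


var_true = rxx * var_obs = 0.62 * 185.69 = 115.1278
var_error = var_obs - var_true
var_error = 185.69 - 115.1278
var_error = 70.5622

70.5622


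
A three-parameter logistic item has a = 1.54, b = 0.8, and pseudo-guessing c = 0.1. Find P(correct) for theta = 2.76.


logit = 1.54*(2.76 - 0.8) = 3.0184
P* = 1/(1 + exp(-3.0184)) = 0.9534
P = 0.1 + (1 - 0.1) * 0.9534
P = 0.9581

0.9581


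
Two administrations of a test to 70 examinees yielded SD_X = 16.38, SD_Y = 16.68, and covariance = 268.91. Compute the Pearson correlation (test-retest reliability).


r = cov(X,Y) / (SD_X * SD_Y)
r = 268.91 / (16.38 * 16.68)
r = 268.91 / 273.2184
r = 0.9842

0.9842


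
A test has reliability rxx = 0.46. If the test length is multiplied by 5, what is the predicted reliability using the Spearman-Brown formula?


r_new = (n * rxx) / (1 + (n-1) * rxx)
r_new = (5 * 0.46) / (1 + 4 * 0.46)
r_new = 2.3 / 2.84
r_new = 0.8099

0.8099


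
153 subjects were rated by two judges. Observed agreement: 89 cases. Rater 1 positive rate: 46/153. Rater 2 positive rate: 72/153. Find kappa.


P_o = 89/153 = 0.581699
P_e = (46*72 + 107*81) / 23409 = 0.511726
kappa = (P_o - P_e) / (1 - P_e)
kappa = (0.581699 - 0.511726) / (1 - 0.511726)
kappa = 0.1433

0.1433


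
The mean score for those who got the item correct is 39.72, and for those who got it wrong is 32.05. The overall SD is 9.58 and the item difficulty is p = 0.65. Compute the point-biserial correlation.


q = 1 - p = 0.35
rpb = ((M1 - M0) / SD) * sqrt(p * q)
rpb = ((39.72 - 32.05) / 9.58) * sqrt(0.65 * 0.35)
rpb = 0.3819

0.3819


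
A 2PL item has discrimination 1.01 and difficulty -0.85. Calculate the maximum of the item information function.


For 2PL, max info at theta = b = -0.85
I_max = a^2 / 4 = 1.01^2 / 4
= 1.0201 / 4
I_max = 0.255

0.255


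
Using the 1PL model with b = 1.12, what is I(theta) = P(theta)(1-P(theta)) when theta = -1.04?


P = 1/(1+exp(-(-1.04-1.12))) = 0.1034
I = P*(1-P) = 0.1034 * 0.8966
I = 0.0927

0.0927


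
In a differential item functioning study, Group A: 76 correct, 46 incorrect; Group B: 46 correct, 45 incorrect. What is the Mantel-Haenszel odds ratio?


Odds_A = 76/46 = 1.6522
Odds_B = 46/45 = 1.0222
OR = Odds_A / Odds_B = 1.6522 / 1.0222
Exactly, OR = (76 * 45) / (46 * 46) = 3420 / 2116
OR = 1.6163

1.6163


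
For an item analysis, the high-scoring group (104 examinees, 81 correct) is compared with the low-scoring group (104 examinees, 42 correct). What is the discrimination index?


p_upper = 81/104 = 0.7788
p_lower = 42/104 = 0.4038
D = 0.7788 - 0.4038 = 0.375

0.375


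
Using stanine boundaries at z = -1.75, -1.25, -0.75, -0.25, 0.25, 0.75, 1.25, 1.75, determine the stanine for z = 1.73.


Stanine boundaries: [-1.75, -1.25, -0.75, -0.25, 0.25, 0.75, 1.25, 1.75]
z = 1.73
Check each boundary:
  z >= -1.75 -> could be stanine 2
  z >= -1.25 -> could be stanine 3
  z >= -0.75 -> could be stanine 4
  z >= -0.25 -> could be stanine 5
  z >= 0.25 -> could be stanine 6
  z >= 0.75 -> could be stanine 7
  z >= 1.25 -> could be stanine 8
  z < 1.75
Highest qualifying boundary gives stanine = 8

8


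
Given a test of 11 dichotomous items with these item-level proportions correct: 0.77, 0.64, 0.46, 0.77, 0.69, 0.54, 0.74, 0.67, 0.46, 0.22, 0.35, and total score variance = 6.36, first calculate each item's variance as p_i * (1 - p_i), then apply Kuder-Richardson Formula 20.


For each item, compute p_i * q_i:
  Item 1: 0.77 * 0.23 = 0.1771
  Item 2: 0.64 * 0.36 = 0.2304
  Item 3: 0.46 * 0.54 = 0.2484
  Item 4: 0.77 * 0.23 = 0.1771
  Item 5: 0.69 * 0.31 = 0.2139
  Item 6: 0.54 * 0.46 = 0.2484
  Item 7: 0.74 * 0.26 = 0.1924
  Item 8: 0.67 * 0.33 = 0.2211
  Item 9: 0.46 * 0.54 = 0.2484
  Item 10: 0.22 * 0.78 = 0.1716
  Item 11: 0.35 * 0.65 = 0.2275
Sum(p_i * q_i) = 0.1771 + 0.2304 + 0.2484 + 0.1771 + 0.2139 + 0.2484 + 0.1924 + 0.2211 + 0.2484 + 0.1716 + 0.2275 = 2.3563
KR-20 = (k/(k-1)) * (1 - Sum(p_i*q_i) / Var_total)
= (11/10) * (1 - 2.3563/6.36)
= 1.1 * 0.6295
KR-20 = 0.6925

0.6925


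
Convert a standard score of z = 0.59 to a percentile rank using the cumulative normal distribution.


CDF(z) = 0.5 * (1 + erf(z/sqrt(2)))
erf(0.4172) = 0.4448
CDF = 0.7224
Percentile rank = 0.7224 * 100 = 72.24

72.24


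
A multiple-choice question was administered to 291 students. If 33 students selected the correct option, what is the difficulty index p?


Item difficulty p = number correct / total examinees
p = 33 / 291
p = 0.1134

0.1134


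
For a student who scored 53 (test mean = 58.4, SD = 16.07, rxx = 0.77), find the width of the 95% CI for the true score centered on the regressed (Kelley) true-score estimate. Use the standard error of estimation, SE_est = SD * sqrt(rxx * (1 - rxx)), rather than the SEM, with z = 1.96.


True score estimate = 0.77*53 + 0.23*58.4 = 54.242
SE_est = SD * sqrt(rxx * (1 - rxx)) = 16.07 * sqrt(0.77 * 0.23) = 16.07 * sqrt(0.1771) = 6.762778
CI = T_est +/- z * SE_est, so width = 2 * z * SE_est = 2 * 1.96 * 6.762778
Width = 26.5101

26.5101


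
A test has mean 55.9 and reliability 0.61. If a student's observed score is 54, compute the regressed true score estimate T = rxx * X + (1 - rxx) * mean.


T_est = rxx * X + (1 - rxx) * mean
T_est = 0.61 * 54 + 0.39 * 55.9
T_est = 32.94 + 21.801
T_est = 54.741

54.741


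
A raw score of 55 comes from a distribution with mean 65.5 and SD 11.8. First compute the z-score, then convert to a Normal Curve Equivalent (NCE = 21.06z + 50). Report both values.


z = (X - mean) / SD = (55 - 65.5) / 11.8
z = -10.5 / 11.8
z = -0.8898
NCE = NCE = 21.06z + 50
Carry z at full precision (z = -10.5 / 11.8) into the conversion:
NCE = 21.06 * (-10.5 / 11.8) + 50 = -221.13 / 11.8 + 50
NCE = -18.7398 + 50
NCE = 31.2602

31.2602


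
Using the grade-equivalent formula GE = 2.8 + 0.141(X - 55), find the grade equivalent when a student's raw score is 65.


raw - median = 65 - 55 = 10
slope * diff = 0.141 * 10 = 1.41
GE = 2.8 + 1.41
GE = 4.21

4.21


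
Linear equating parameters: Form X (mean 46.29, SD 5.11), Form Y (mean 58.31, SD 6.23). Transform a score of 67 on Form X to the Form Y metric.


slope = SD_Y / SD_X = 6.23 / 5.11 ~ 1.2192
intercept = mean_Y - slope * mean_X = 58.31 - (6.23 / 5.11) * 46.29 ~ 1.8742
Y = slope * X + intercept. To avoid rounding drift from the rounded slope/intercept, evaluate the equivalent form Y = mean_Y + SD_Y * (X - mean_X) / SD_X at full precision:
Y = 58.31 + 6.23 * (67 - 46.29) / 5.11
Y = 58.31 + 6.23 * 20.71 / 5.11
Y = 58.31 + 129.0233 / 5.11
Y = 58.31 + 25.2492
Y = 83.5592

83.5592


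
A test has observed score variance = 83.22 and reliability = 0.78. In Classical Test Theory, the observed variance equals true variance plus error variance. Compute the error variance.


var_true = rxx * var_obs = 0.78 * 83.22 = 64.9116
var_error = var_obs - var_true
var_error = 83.22 - 64.9116
var_error = 18.3084

18.3084


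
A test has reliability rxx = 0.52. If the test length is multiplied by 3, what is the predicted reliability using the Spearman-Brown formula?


r_new = (n * rxx) / (1 + (n-1) * rxx)
r_new = (3 * 0.52) / (1 + 2 * 0.52)
r_new = 1.56 / 2.04
r_new = 0.7647

0.7647


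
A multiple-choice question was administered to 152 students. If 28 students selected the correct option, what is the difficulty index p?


Item difficulty p = number correct / total examinees
p = 28 / 152
p = 0.1842

0.1842


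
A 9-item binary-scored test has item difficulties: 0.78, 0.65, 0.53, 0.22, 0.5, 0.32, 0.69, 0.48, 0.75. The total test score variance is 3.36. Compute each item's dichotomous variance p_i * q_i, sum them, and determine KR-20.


For each item, compute p_i * q_i:
  Item 1: 0.78 * 0.22 = 0.1716
  Item 2: 0.65 * 0.35 = 0.2275
  Item 3: 0.53 * 0.47 = 0.2491
  Item 4: 0.22 * 0.78 = 0.1716
  Item 5: 0.5 * 0.5 = 0.25
  Item 6: 0.32 * 0.68 = 0.2176
  Item 7: 0.69 * 0.31 = 0.2139
  Item 8: 0.48 * 0.52 = 0.2496
  Item 9: 0.75 * 0.25 = 0.1875
Sum(p_i * q_i) = 0.1716 + 0.2275 + 0.2491 + 0.1716 + 0.25 + 0.2176 + 0.2139 + 0.2496 + 0.1875 = 1.9384
KR-20 = (k/(k-1)) * (1 - Sum(p_i*q_i) / Var_total)
= (9/8) * (1 - 1.9384/3.36)
= 1.125 * 0.4231
KR-20 = 0.476

0.476


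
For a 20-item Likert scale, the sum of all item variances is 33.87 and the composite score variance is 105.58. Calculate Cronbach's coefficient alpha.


alpha = (k/(k-1)) * (1 - sum(si^2)/s_total^2)
= (20/19) * (1 - 33.87/105.58)
alpha = 0.7149

0.7149


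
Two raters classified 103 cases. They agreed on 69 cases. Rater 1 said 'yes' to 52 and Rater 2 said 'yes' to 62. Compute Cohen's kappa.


P_o = 69/103 = 0.669903
P_e = (52*62 + 51*41) / 10609 = 0.50099
kappa = (P_o - P_e) / (1 - P_e)
kappa = (0.669903 - 0.50099) / (1 - 0.50099)
kappa = 0.3385

0.3385


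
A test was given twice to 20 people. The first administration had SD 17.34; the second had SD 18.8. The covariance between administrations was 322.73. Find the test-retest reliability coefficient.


r = cov(X,Y) / (SD_X * SD_Y)
r = 322.73 / (17.34 * 18.8)
r = 322.73 / 325.992
r = 0.99

0.99


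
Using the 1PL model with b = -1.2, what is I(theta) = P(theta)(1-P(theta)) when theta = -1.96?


P = 1/(1+exp(-(-1.96--1.2))) = 0.3186
I = P*(1-P) = 0.3186 * 0.6814
I = 0.2171

0.2171


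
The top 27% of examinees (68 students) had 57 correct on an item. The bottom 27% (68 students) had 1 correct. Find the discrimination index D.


p_upper = 57/68 = 0.8382
p_lower = 1/68 = 0.0147
D = 0.8382 - 0.0147 = 0.8235

0.8235


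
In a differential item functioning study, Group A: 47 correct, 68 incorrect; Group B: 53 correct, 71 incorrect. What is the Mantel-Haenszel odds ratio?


Odds_A = 47/68 = 0.6912
Odds_B = 53/71 = 0.7465
OR = Odds_A / Odds_B = 0.6912 / 0.7465
Exactly, OR = (47 * 71) / (68 * 53) = 3337 / 3604
OR = 0.9259

0.9259


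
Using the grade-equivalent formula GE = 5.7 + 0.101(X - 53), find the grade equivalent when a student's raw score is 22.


raw - median = 22 - 53 = -31
slope * diff = 0.101 * -31 = -3.131
GE = 5.7 + -3.131
GE = 2.569

2.569


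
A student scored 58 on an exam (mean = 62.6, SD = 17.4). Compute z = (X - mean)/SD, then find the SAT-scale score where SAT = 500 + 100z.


z = (X - mean) / SD = (58 - 62.6) / 17.4
z = -4.6 / 17.4
z = -0.2644
SAT-scale = SAT = 500 + 100z
Carry z at full precision (z = -4.6 / 17.4) into the conversion:
SAT-scale = 500 + 100 * (-4.6 / 17.4) = 500 + -460 / 17.4
SAT-scale = 500 + -26.4368
SAT-scale = 473.5632

473.5632


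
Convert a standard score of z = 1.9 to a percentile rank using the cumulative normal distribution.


CDF(z) = 0.5 * (1 + erf(z/sqrt(2)))
erf(1.3435) = 0.9426
CDF = 0.9713
Percentile rank = 0.9713 * 100 = 97.13

97.13


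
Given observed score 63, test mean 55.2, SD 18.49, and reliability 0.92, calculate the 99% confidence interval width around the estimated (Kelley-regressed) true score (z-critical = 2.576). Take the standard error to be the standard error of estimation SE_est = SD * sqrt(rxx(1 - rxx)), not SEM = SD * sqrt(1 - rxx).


True score estimate = 0.92*63 + 0.08*55.2 = 62.376
SE_est = SD * sqrt(rxx * (1 - rxx)) = 18.49 * sqrt(0.92 * 0.08) = 18.49 * sqrt(0.0736) = 5.016211
CI = T_est +/- z * SE_est, so width = 2 * z * SE_est = 2 * 2.576 * 5.016211
Width = 25.8435

25.8435


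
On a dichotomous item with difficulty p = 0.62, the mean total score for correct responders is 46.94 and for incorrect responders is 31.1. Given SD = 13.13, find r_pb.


q = 1 - p = 0.38
rpb = ((M1 - M0) / SD) * sqrt(p * q)
rpb = ((46.94 - 31.1) / 13.13) * sqrt(0.62 * 0.38)
rpb = 0.5856

0.5856


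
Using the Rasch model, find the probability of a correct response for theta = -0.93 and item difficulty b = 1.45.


theta - b = -0.93 - 1.45 = -2.38
exp(-(theta - b)) = exp(2.38) = 10.8049
P = 1 / (1 + 10.8049)
P = 0.0847

0.0847


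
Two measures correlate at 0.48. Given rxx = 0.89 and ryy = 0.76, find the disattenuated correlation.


r_corrected = rxy / sqrt(rxx * ryy)
= 0.48 / sqrt(0.89 * 0.76)
= 0.48 / sqrt(0.6764)
= 0.48 / 0.822435
r_corrected = 0.5836

0.5836


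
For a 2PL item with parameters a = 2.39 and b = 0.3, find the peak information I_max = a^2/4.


For 2PL, max info at theta = b = 0.3
I_max = a^2 / 4 = 2.39^2 / 4
= 5.7121 / 4
I_max = 1.428

1.428


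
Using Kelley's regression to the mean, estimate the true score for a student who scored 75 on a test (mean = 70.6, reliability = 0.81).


T_est = rxx * X + (1 - rxx) * mean
T_est = 0.81 * 75 + 0.19 * 70.6
T_est = 60.75 + 13.414
T_est = 74.164

74.164


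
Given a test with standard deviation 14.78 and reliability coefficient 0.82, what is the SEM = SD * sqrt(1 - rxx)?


SEM = SD * sqrt(1 - rxx)
SEM = 14.78 * sqrt(1 - 0.82)
SEM = 14.78 * sqrt(0.18) = 14.78 * 0.424264
SEM = 6.2706

6.2706


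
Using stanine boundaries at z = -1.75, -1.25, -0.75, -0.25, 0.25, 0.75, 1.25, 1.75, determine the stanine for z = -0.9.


Stanine boundaries: [-1.75, -1.25, -0.75, -0.25, 0.25, 0.75, 1.25, 1.75]
z = -0.9
Check each boundary:
  z >= -1.75 -> could be stanine 2
  z >= -1.25 -> could be stanine 3
  z < -0.75
  z < -0.25
  z < 0.25
  z < 0.75
  z < 1.25
  z < 1.75
Highest qualifying boundary gives stanine = 3

3


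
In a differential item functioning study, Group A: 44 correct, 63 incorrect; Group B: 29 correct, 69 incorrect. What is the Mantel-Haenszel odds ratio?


Odds_A = 44/63 = 0.6984
Odds_B = 29/69 = 0.4203
OR = Odds_A / Odds_B = 0.6984 / 0.4203
Exactly, OR = (44 * 69) / (63 * 29) = 3036 / 1827
OR = 1.6617

1.6617


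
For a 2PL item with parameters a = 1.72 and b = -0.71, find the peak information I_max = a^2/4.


For 2PL, max info at theta = b = -0.71
I_max = a^2 / 4 = 1.72^2 / 4
= 2.9584 / 4
I_max = 0.7396

0.7396


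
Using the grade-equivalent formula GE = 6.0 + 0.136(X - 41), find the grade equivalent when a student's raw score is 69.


raw - median = 69 - 41 = 28
slope * diff = 0.136 * 28 = 3.808
GE = 6.0 + 3.808
GE = 9.808

9.808


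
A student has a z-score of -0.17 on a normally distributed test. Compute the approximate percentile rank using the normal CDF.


CDF(z) = 0.5 * (1 + erf(z/sqrt(2)))
erf(-0.1202) = -0.135
CDF = 0.4325
Percentile rank = 0.4325 * 100 = 43.25

43.25


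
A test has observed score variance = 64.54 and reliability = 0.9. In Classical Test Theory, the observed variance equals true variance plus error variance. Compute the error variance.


var_true = rxx * var_obs = 0.9 * 64.54 = 58.086
var_error = var_obs - var_true
var_error = 64.54 - 58.086
var_error = 6.454

6.454


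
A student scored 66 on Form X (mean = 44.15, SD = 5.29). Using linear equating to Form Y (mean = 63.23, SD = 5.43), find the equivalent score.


slope = SD_Y / SD_X = 5.43 / 5.29 ~ 1.0265
intercept = mean_Y - slope * mean_X = 63.23 - (5.43 / 5.29) * 44.15 ~ 17.9116
Y = slope * X + intercept. To avoid rounding drift from the rounded slope/intercept, evaluate the equivalent form Y = mean_Y + SD_Y * (X - mean_X) / SD_X at full precision:
Y = 63.23 + 5.43 * (66 - 44.15) / 5.29
Y = 63.23 + 5.43 * 21.85 / 5.29
Y = 63.23 + 118.6455 / 5.29
Y = 63.23 + 22.4283
Y = 85.6583

85.6583


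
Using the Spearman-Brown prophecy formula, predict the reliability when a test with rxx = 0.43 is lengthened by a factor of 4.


r_new = (n * rxx) / (1 + (n-1) * rxx)
r_new = (4 * 0.43) / (1 + 3 * 0.43)
r_new = 1.72 / 2.29
r_new = 0.7511

0.7511


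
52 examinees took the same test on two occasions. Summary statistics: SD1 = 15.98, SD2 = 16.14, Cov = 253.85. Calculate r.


r = cov(X,Y) / (SD_X * SD_Y)
r = 253.85 / (15.98 * 16.14)
r = 253.85 / 257.9172
r = 0.9842

0.9842


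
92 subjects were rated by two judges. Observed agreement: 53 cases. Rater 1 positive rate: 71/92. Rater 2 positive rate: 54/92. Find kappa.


P_o = 53/92 = 0.576087
P_e = (71*54 + 21*38) / 8464 = 0.547259
kappa = (P_o - P_e) / (1 - P_e)
kappa = (0.576087 - 0.547259) / (1 - 0.547259)
kappa = 0.0637

0.0637


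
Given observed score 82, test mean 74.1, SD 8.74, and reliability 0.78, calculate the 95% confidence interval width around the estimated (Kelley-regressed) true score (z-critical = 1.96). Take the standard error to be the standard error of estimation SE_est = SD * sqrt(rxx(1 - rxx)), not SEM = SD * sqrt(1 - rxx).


True score estimate = 0.78*82 + 0.22*74.1 = 80.262
SE_est = SD * sqrt(rxx * (1 - rxx)) = 8.74 * sqrt(0.78 * 0.22) = 8.74 * sqrt(0.1716) = 3.620513
CI = T_est +/- z * SE_est, so width = 2 * z * SE_est = 2 * 1.96 * 3.620513
Width = 14.1924

14.1924


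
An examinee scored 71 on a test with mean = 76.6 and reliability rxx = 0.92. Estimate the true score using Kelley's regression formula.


T_est = rxx * X + (1 - rxx) * mean
T_est = 0.92 * 71 + 0.08 * 76.6
T_est = 65.32 + 6.128
T_est = 71.448

71.448


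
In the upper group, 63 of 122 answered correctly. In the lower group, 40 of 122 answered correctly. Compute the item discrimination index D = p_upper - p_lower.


p_upper = 63/122 = 0.5164
p_lower = 40/122 = 0.3279
D = 0.5164 - 0.3279 = 0.1885

0.1885


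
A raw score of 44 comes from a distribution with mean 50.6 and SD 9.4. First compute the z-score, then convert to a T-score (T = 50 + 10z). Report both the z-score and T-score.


z = (X - mean) / SD = (44 - 50.6) / 9.4
z = -6.6 / 9.4
z = -0.7021
T-score = T = 50 + 10z
Carry z at full precision (z = -6.6 / 9.4) into the conversion:
T-score = 50 + 10 * (-6.6 / 9.4) = 50 + -66 / 9.4
T-score = 50 + -7.0213
T-score = 42.9787

42.9787


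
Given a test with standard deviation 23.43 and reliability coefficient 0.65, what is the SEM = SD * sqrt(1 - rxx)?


SEM = SD * sqrt(1 - rxx)
SEM = 23.43 * sqrt(1 - 0.65)
SEM = 23.43 * sqrt(0.35) = 23.43 * 0.591608
SEM = 13.8614

13.8614


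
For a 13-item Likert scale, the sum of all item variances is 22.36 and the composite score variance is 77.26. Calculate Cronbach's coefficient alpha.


alpha = (k/(k-1)) * (1 - sum(si^2)/s_total^2)
= (13/12) * (1 - 22.36/77.26)
alpha = 0.7698

0.7698


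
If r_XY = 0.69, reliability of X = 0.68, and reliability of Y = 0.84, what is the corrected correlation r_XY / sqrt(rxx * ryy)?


r_corrected = rxy / sqrt(rxx * ryy)
= 0.69 / sqrt(0.68 * 0.84)
= 0.69 / sqrt(0.5712)
= 0.69 / 0.755778
r_corrected = 0.913

0.913


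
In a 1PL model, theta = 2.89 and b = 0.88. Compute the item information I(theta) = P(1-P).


P = 1/(1+exp(-(2.89-0.88))) = 0.8818
I = P*(1-P) = 0.8818 * 0.1182
I = 0.1042

0.1042


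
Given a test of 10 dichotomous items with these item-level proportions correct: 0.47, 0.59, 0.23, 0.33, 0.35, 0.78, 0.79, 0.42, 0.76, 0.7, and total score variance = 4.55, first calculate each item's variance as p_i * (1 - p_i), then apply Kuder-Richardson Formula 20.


For each item, compute p_i * q_i:
  Item 1: 0.47 * 0.53 = 0.2491
  Item 2: 0.59 * 0.41 = 0.2419
  Item 3: 0.23 * 0.77 = 0.1771
  Item 4: 0.33 * 0.67 = 0.2211
  Item 5: 0.35 * 0.65 = 0.2275
  Item 6: 0.78 * 0.22 = 0.1716
  Item 7: 0.79 * 0.21 = 0.1659
  Item 8: 0.42 * 0.58 = 0.2436
  Item 9: 0.76 * 0.24 = 0.1824
  Item 10: 0.7 * 0.3 = 0.21
Sum(p_i * q_i) = 0.2491 + 0.2419 + 0.1771 + 0.2211 + 0.2275 + 0.1716 + 0.1659 + 0.2436 + 0.1824 + 0.21 = 2.0902
KR-20 = (k/(k-1)) * (1 - Sum(p_i*q_i) / Var_total)
= (10/9) * (1 - 2.0902/4.55)
= 1.1111 * 0.5406
KR-20 = 0.6007

0.6007


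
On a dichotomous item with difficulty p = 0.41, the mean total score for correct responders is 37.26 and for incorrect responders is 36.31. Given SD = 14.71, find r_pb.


q = 1 - p = 0.59
rpb = ((M1 - M0) / SD) * sqrt(p * q)
rpb = ((37.26 - 36.31) / 14.71) * sqrt(0.41 * 0.59)
rpb = 0.0318

0.0318


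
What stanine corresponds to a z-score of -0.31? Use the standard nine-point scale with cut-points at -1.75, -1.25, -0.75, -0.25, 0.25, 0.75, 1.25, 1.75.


Stanine boundaries: [-1.75, -1.25, -0.75, -0.25, 0.25, 0.75, 1.25, 1.75]
z = -0.31
Check each boundary:
  z >= -1.75 -> could be stanine 2
  z >= -1.25 -> could be stanine 3
  z >= -0.75 -> could be stanine 4
  z < -0.25
  z < 0.25
  z < 0.75
  z < 1.25
  z < 1.75
Highest qualifying boundary gives stanine = 4

4


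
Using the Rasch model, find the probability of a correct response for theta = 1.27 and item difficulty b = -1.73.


theta - b = 1.27 - -1.73 = 3.0
exp(-(theta - b)) = exp(-3.0) = 0.0498
P = 1 / (1 + 0.0498)
P = 0.9526

0.9526


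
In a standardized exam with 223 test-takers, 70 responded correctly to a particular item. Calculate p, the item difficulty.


Item difficulty p = number correct / total examinees
p = 70 / 223
p = 0.3139

0.3139


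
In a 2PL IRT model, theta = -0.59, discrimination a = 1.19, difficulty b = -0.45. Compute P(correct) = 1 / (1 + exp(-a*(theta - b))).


a*(theta - b) = 1.19 * (-0.59 - -0.45) = -0.1666
exp(--0.1666) = 1.1813
P = 1 / (1 + 1.1813)
P = 0.4584

0.4584


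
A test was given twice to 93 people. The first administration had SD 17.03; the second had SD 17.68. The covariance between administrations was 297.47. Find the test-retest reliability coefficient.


r = cov(X,Y) / (SD_X * SD_Y)
r = 297.47 / (17.03 * 17.68)
r = 297.47 / 301.0904
r = 0.988

0.988


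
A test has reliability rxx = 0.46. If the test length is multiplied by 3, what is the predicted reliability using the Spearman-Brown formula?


r_new = (n * rxx) / (1 + (n-1) * rxx)
r_new = (3 * 0.46) / (1 + 2 * 0.46)
r_new = 1.38 / 1.92
r_new = 0.7188

0.7188


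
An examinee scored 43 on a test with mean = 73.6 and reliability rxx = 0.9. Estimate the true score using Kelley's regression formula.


T_est = rxx * X + (1 - rxx) * mean
T_est = 0.9 * 43 + 0.1 * 73.6
T_est = 38.7 + 7.36
T_est = 46.06

46.06


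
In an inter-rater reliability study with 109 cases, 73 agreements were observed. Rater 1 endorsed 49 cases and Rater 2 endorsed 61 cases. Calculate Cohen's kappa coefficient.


P_o = 73/109 = 0.669725
P_e = (49*61 + 60*48) / 11881 = 0.493982
kappa = (P_o - P_e) / (1 - P_e)
kappa = (0.669725 - 0.493982) / (1 - 0.493982)
kappa = 0.3473

0.3473


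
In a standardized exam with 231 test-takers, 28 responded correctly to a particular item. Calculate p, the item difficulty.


Item difficulty p = number correct / total examinees
p = 28 / 231
p = 0.1212

0.1212


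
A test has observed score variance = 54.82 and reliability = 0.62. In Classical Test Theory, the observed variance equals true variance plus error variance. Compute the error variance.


var_true = rxx * var_obs = 0.62 * 54.82 = 33.9884
var_error = var_obs - var_true
var_error = 54.82 - 33.9884
var_error = 20.8316

20.8316


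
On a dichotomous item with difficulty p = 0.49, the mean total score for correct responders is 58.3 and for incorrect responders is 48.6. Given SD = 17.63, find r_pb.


q = 1 - p = 0.51
rpb = ((M1 - M0) / SD) * sqrt(p * q)
rpb = ((58.3 - 48.6) / 17.63) * sqrt(0.49 * 0.51)
rpb = 0.275

0.275


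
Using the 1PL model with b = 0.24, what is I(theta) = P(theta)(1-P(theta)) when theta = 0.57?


P = 1/(1+exp(-(0.57-0.24))) = 0.5818
I = P*(1-P) = 0.5818 * 0.4182
I = 0.2433

0.2433


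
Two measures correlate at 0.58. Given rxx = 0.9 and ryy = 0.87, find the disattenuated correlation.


r_corrected = rxy / sqrt(rxx * ryy)
= 0.58 / sqrt(0.9 * 0.87)
= 0.58 / sqrt(0.783)
= 0.58 / 0.884873
r_corrected = 0.6555

0.6555


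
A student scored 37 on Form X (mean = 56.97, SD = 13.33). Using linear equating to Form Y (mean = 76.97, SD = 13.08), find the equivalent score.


slope = SD_Y / SD_X = 13.08 / 13.33 ~ 0.9812
intercept = mean_Y - slope * mean_X = 76.97 - (13.08 / 13.33) * 56.97 ~ 21.0685
Y = slope * X + intercept. To avoid rounding drift from the rounded slope/intercept, evaluate the equivalent form Y = mean_Y + SD_Y * (X - mean_X) / SD_X at full precision:
Y = 76.97 + 13.08 * (37 - 56.97) / 13.33
Y = 76.97 - 13.08 * 19.97 / 13.33
Y = 76.97 - 261.2076 / 13.33
Y = 76.97 - 19.5955
Y = 57.3745

57.3745


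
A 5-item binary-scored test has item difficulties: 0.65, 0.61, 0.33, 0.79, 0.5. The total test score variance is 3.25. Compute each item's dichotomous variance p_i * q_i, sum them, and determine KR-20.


For each item, compute p_i * q_i:
  Item 1: 0.65 * 0.35 = 0.2275
  Item 2: 0.61 * 0.39 = 0.2379
  Item 3: 0.33 * 0.67 = 0.2211
  Item 4: 0.79 * 0.21 = 0.1659
  Item 5: 0.5 * 0.5 = 0.25
Sum(p_i * q_i) = 0.2275 + 0.2379 + 0.2211 + 0.1659 + 0.25 = 1.1024
KR-20 = (k/(k-1)) * (1 - Sum(p_i*q_i) / Var_total)
= (5/4) * (1 - 1.1024/3.25)
= 1.25 * 0.6608
KR-20 = 0.826

0.826


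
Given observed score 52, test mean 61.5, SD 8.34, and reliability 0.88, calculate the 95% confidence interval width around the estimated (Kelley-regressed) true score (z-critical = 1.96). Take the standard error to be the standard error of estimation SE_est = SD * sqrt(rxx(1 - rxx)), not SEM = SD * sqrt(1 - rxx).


True score estimate = 0.88*52 + 0.12*61.5 = 53.14
SE_est = SD * sqrt(rxx * (1 - rxx)) = 8.34 * sqrt(0.88 * 0.12) = 8.34 * sqrt(0.1056) = 2.710179
CI = T_est +/- z * SE_est, so width = 2 * z * SE_est = 2 * 1.96 * 2.710179
Width = 10.6239

10.6239


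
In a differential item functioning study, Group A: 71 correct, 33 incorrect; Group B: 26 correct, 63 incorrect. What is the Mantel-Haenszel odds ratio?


Odds_A = 71/33 = 2.1515
Odds_B = 26/63 = 0.4127
OR = Odds_A / Odds_B = 2.1515 / 0.4127
Exactly, OR = (71 * 63) / (33 * 26) = 4473 / 858
OR = 5.2133

5.2133


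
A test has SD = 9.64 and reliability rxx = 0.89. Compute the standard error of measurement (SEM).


SEM = SD * sqrt(1 - rxx)
SEM = 9.64 * sqrt(1 - 0.89)
SEM = 9.64 * sqrt(0.11) = 9.64 * 0.331662
SEM = 3.1972

3.1972


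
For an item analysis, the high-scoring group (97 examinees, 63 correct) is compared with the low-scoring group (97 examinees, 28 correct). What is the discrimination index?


p_upper = 63/97 = 0.6495
p_lower = 28/97 = 0.2887
D = 0.6495 - 0.2887 = 0.3608

0.3608


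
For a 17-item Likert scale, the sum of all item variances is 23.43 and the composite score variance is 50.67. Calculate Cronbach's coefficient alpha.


alpha = (k/(k-1)) * (1 - sum(si^2)/s_total^2)
= (17/16) * (1 - 23.43/50.67)
alpha = 0.5712

0.5712


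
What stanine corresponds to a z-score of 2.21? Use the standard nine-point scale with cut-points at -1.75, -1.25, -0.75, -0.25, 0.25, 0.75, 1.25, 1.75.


Stanine boundaries: [-1.75, -1.25, -0.75, -0.25, 0.25, 0.75, 1.25, 1.75]
z = 2.21
Check each boundary:
  z >= -1.75 -> could be stanine 2
  z >= -1.25 -> could be stanine 3
  z >= -0.75 -> could be stanine 4
  z >= -0.25 -> could be stanine 5
  z >= 0.25 -> could be stanine 6
  z >= 0.75 -> could be stanine 7
  z >= 1.25 -> could be stanine 8
  z >= 1.75 -> could be stanine 9
Highest qualifying boundary gives stanine = 9

9


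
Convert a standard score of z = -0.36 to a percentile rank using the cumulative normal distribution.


CDF(z) = 0.5 * (1 + erf(z/sqrt(2)))
erf(-0.2546) = -0.2812
CDF = 0.3594
Percentile rank = 0.3594 * 100 = 35.94

35.94


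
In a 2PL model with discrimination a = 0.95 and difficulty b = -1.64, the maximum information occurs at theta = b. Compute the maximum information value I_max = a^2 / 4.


For 2PL, max info at theta = b = -1.64
I_max = a^2 / 4 = 0.95^2 / 4
= 0.9025 / 4
I_max = 0.2256

0.2256


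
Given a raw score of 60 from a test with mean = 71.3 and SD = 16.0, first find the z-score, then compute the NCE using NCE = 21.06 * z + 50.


z = (X - mean) / SD = (60 - 71.3) / 16.0
z = -11.3 / 16.0
z = -0.7063
NCE = NCE = 21.06z + 50
Carry z at full precision (z = -11.3 / 16.0) into the conversion:
NCE = 21.06 * (-11.3 / 16.0) + 50 = -237.978 / 16.0 + 50
NCE = -14.8736 + 50
NCE = 35.1264

35.1264


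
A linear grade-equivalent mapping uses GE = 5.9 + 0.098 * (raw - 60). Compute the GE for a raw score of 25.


raw - median = 25 - 60 = -35
slope * diff = 0.098 * -35 = -3.43
GE = 5.9 + -3.43
GE = 2.47

2.47


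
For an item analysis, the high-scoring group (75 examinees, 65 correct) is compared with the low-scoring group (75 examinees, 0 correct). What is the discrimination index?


p_upper = 65/75 = 0.8667
p_lower = 0/75 = 0.0
D = 0.8667 - 0.0 = 0.8667

0.8667


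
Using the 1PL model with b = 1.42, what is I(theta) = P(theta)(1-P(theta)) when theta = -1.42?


P = 1/(1+exp(-(-1.42-1.42))) = 0.0552
I = P*(1-P) = 0.0552 * 0.9448
I = 0.0522

0.0522


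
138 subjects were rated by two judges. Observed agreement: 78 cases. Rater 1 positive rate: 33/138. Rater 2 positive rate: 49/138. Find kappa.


P_o = 78/138 = 0.565217
P_e = (33*49 + 105*89) / 19044 = 0.575614
kappa = (P_o - P_e) / (1 - P_e)
kappa = (0.565217 - 0.575614) / (1 - 0.575614)
kappa = -0.0245

-0.0245


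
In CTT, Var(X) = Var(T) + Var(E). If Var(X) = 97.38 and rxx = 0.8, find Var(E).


var_true = rxx * var_obs = 0.8 * 97.38 = 77.904
var_error = var_obs - var_true
var_error = 97.38 - 77.904
var_error = 19.476

19.476


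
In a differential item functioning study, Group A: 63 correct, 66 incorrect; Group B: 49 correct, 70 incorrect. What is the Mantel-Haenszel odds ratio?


Odds_A = 63/66 = 0.9545
Odds_B = 49/70 = 0.7
OR = Odds_A / Odds_B = 0.9545 / 0.7
Exactly, OR = (63 * 70) / (66 * 49) = 4410 / 3234
OR = 1.3636

1.3636


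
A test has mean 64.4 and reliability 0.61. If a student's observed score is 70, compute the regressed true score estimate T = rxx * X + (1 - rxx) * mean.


T_est = rxx * X + (1 - rxx) * mean
T_est = 0.61 * 70 + 0.39 * 64.4
T_est = 42.7 + 25.116
T_est = 67.816

67.816


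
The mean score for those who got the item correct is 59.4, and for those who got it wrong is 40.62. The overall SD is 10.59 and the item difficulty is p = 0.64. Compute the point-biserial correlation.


q = 1 - p = 0.36
rpb = ((M1 - M0) / SD) * sqrt(p * q)
rpb = ((59.4 - 40.62) / 10.59) * sqrt(0.64 * 0.36)
rpb = 0.8512

0.8512


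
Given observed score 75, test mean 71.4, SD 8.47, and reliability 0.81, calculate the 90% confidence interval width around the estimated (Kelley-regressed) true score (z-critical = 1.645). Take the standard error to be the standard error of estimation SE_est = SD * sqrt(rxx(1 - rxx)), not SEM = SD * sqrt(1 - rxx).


True score estimate = 0.81*75 + 0.19*71.4 = 74.316
SE_est = SD * sqrt(rxx * (1 - rxx)) = 8.47 * sqrt(0.81 * 0.19) = 8.47 * sqrt(0.1539) = 3.322789
CI = T_est +/- z * SE_est, so width = 2 * z * SE_est = 2 * 1.645 * 3.322789
Width = 10.932

10.932


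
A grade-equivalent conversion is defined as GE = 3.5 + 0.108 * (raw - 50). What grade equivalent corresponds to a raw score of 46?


raw - median = 46 - 50 = -4
slope * diff = 0.108 * -4 = -0.432
GE = 3.5 + -0.432
GE = 3.068

3.068


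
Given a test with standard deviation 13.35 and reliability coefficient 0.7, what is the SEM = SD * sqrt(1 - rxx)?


SEM = SD * sqrt(1 - rxx)
SEM = 13.35 * sqrt(1 - 0.7)
SEM = 13.35 * sqrt(0.3) = 13.35 * 0.547723
SEM = 7.3121

7.3121


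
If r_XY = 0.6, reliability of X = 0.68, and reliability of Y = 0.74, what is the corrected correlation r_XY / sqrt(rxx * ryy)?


r_corrected = rxy / sqrt(rxx * ryy)
= 0.6 / sqrt(0.68 * 0.74)
= 0.6 / sqrt(0.5032)
= 0.6 / 0.709366
r_corrected = 0.8458

0.8458
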